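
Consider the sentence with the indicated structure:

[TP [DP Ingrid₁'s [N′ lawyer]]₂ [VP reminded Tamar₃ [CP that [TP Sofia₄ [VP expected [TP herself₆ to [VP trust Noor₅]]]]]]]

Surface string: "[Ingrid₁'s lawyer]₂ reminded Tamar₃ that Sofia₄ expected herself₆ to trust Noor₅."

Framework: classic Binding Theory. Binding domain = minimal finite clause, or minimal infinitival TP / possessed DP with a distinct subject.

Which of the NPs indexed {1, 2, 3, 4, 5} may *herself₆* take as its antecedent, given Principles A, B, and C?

*herself* is an anaphor, so Principle A applies: it must be bound in its binding domain.
Binding domain of *herself₆*: the embedded TP, whose subject is Sofia₄.
*Ingrid₁* does not c-command the anaphor → cannot bind it.
*[Ingrid₁'s lawyer]₂* c-commands the anaphor but is outside its binding domain → cannot satisfy Principle A.
*Tamar₃* c-commands the anaphor but is outside its binding domain → cannot satisfy Principle A.
*Sofia₄* c-commands the anaphor within its binding domain → licit binder.
*Noor₅* does not c-command the anaphor → cannot bind it.

{4}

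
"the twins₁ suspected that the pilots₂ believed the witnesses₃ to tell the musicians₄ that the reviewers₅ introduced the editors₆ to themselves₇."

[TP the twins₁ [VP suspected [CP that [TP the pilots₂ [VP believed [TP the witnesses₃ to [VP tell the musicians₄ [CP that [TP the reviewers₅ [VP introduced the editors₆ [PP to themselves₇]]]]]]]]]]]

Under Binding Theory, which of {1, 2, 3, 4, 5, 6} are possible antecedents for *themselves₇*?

{5, 6}

*themselves* is an anaphor, so Principle A applies: it must be bound in its binding domain.
Binding domain of *themselves₇*: the embedded TP, whose subject is the reviewers₅.
*the twins₁* c-commands the anaphor but is outside its binding domain → cannot satisfy Principle A.
*the pilots₂* c-commands the anaphor but is outside its binding domain → cannot satisfy Principle A.
*the witnesses₃* c-commands the anaphor but is outside its binding domain → cannot satisfy Principle A.
*the musicians₄* c-commands the anaphor but is outside its binding domain → cannot satisfy Principle A.
*the reviewers₅* c-commands the anaphor within its binding domain → licit binder.
*the editors₆* c-commands the anaphor within its binding domain → licit binder.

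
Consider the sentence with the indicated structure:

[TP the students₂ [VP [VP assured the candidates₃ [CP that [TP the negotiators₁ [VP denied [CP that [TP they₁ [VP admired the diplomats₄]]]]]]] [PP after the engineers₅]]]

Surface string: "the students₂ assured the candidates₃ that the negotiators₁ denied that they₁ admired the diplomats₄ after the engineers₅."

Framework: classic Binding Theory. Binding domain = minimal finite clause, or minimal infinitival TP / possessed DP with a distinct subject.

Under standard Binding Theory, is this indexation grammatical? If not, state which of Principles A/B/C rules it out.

The two coindexed NPs are *the negotiators₁* and *they₁*.
*they₁* is a pronoun; nothing c-commands it within its binding domain (the embedded TP.), so Principle B holds trivially.
*the negotiators₁* is an R-expression; *they₁* does not c-command it, and no other NP shares its index, so Principle C is satisfied.
All principles are respected.

grammatical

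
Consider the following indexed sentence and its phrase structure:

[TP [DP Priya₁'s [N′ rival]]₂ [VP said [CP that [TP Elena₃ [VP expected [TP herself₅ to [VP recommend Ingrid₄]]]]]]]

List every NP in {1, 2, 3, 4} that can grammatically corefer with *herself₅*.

*herself* is an anaphor, so Principle A applies: it must be bound in its binding domain.
Binding domain of *herself₅*: the embedded TP, whose subject is Elena₃.
*Priya₁* does not c-command the anaphor → cannot bind it.
*[Priya₁'s rival]₂* c-commands the anaphor but is outside its binding domain → cannot satisfy Principle A.
*Elena₃* c-commands the anaphor within its binding domain → licit binder.
*Ingrid₄* does not c-command the anaphor → cannot bind it.

{3}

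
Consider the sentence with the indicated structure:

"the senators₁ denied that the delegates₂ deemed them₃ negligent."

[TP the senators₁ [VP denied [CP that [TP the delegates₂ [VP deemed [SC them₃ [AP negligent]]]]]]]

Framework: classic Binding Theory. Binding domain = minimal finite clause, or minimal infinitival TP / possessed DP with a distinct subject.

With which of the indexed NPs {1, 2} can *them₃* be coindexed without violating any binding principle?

*them* is a pronoun, so Principle B applies: it must be free in its binding domain.
Binding domain of *them₃*: the embedded TP, whose subject is the delegates₂.
*the senators₁* c-commands the pronoun but from outside its binding domain, and is not c-commanded by it → coindexation permitted.
*the delegates₂* c-commands the pronoun within its binding domain → coindexation would violate Principle B.

{1}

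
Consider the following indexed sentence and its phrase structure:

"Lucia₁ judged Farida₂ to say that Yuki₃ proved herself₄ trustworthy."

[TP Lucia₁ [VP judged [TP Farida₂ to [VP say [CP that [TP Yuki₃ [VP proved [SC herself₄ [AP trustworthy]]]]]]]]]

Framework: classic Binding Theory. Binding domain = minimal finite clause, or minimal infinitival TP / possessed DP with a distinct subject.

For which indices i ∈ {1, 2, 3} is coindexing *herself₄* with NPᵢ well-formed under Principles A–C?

{3}

*herself* is an anaphor, so Principle A applies: it must be bound in its binding domain.
Binding domain of *herself₄*: the embedded TP, whose subject is Yuki₃.
*Lucia₁* c-commands the anaphor but is outside its binding domain → cannot satisfy Principle A.
*Farida₂* c-commands the anaphor but is outside its binding domain → cannot satisfy Principle A.
*Yuki₃* c-commands the anaphor within its binding domain → licit binder.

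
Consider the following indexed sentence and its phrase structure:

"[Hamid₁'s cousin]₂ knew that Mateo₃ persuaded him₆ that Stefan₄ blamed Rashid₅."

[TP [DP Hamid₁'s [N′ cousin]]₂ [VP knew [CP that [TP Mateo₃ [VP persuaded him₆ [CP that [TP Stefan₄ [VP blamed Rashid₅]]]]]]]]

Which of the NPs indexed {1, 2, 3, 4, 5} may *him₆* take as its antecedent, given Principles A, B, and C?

{1, 2}

*him* is a pronoun, so Principle B applies: it must be free in its binding domain.
Binding domain of *him₆*: the embedded TP, whose subject is Mateo₃.
*Hamid₁* and the pronoun do not c-command one another → neither Principle B nor Principle C is at stake; coindexation permitted.
*[Hamid₁'s cousin]₂* c-commands the pronoun but from outside its binding domain, and is not c-commanded by it → coindexation permitted.
*Mateo₃* c-commands the pronoun within its binding domain → coindexation would violate Principle B.
*Stefan₄*: the pronoun c-commands this R-expression → coindexation would violate Principle C on *Stefan₄*.
*Rashid₅*: the pronoun c-commands this R-expression → coindexation would violate Principle C on *Rashid₅*.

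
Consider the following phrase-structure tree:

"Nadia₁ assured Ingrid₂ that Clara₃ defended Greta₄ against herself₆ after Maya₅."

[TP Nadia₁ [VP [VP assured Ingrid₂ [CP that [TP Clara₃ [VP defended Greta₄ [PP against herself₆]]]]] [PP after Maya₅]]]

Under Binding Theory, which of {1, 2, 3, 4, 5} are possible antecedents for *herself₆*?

{3, 4}

*herself* is an anaphor, so Principle A applies: it must be bound in its binding domain.
Binding domain of *herself₆*: the embedded TP, whose subject is Clara₃.
*Nadia₁* c-commands the anaphor but is outside its binding domain → cannot satisfy Principle A.
*Ingrid₂* c-commands the anaphor but is outside its binding domain → cannot satisfy Principle A.
*Clara₃* c-commands the anaphor within its binding domain → licit binder.
*Greta₄* c-commands the anaphor within its binding domain → licit binder.
*Maya₅* does not c-command the anaphor → cannot bind it.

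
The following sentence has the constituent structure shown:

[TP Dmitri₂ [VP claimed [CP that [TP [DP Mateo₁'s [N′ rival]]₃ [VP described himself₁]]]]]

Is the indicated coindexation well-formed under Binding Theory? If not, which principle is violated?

The two coindexed NPs are *Mateo₁* and *himself₁*.
*himself₁* is an anaphor. Principle A requires it to be bound within its binding domain — the embedded TP, whose subject is [Mateo₁'s rival]₃.
Within that domain it is c-commanded by *[Mateo₁'s rival]₃*, which does not share its index.
*Mateo₁* does not c-command the anaphor at all.
The anaphor is unbound in its domain → Principle A violation.

Principle A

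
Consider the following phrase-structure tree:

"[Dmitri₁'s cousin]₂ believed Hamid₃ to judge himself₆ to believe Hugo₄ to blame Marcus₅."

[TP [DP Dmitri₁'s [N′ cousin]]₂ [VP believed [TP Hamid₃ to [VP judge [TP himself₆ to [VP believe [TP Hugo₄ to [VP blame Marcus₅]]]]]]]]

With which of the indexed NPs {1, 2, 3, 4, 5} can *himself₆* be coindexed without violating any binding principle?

{3}

*himself* is an anaphor, so Principle A applies: it must be bound in its binding domain.
Binding domain of *himself₆*: the embedded TP, whose subject is Hamid₃.
*Dmitri₁* does not c-command the anaphor → cannot bind it.
*[Dmitri₁'s cousin]₂* c-commands the anaphor but is outside its binding domain → cannot satisfy Principle A.
*Hamid₃* c-commands the anaphor within its binding domain → licit binder.
*Hugo₄* does not c-command the anaphor → cannot bind it.
*Marcus₅* does not c-command the anaphor → cannot bind it.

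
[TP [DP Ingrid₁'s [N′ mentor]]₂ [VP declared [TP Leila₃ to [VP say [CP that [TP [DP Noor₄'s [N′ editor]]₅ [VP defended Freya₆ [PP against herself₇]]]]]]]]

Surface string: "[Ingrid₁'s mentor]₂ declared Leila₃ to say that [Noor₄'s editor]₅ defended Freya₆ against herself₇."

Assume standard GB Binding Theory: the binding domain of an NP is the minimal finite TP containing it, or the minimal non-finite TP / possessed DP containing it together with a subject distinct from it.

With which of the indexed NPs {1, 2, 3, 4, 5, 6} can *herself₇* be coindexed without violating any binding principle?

{5, 6}

*herself* is an anaphor, so Principle A applies: it must be bound in its binding domain.
Binding domain of *herself₇*: the embedded TP, whose subject is [Noor₄'s editor]₅.
*Ingrid₁* does not c-command the anaphor → cannot bind it.
*[Ingrid₁'s mentor]₂* c-commands the anaphor but is outside its binding domain → cannot satisfy Principle A.
*Leila₃* c-commands the anaphor but is outside its binding domain → cannot satisfy Principle A.
*Noor₄* does not c-command the anaphor → cannot bind it.
*[Noor₄'s editor]₅* c-commands the anaphor within its binding domain → licit binder.
*Freya₆* c-commands the anaphor within its binding domain → licit binder.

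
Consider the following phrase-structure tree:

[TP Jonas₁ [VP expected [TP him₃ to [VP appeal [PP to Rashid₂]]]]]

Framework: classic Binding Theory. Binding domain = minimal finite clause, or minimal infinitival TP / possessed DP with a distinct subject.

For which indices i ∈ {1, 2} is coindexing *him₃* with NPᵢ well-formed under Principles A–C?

*him* is a pronoun, so Principle B applies: it must be free in its binding domain.
Binding domain of *him₃*: the matrix TP, whose subject is Jonas₁.
*Jonas₁* c-commands the pronoun within its binding domain → coindexation would violate Principle B.
*Rashid₂*: the pronoun c-commands this R-expression → coindexation would violate Principle C on *Rashid₂*.

none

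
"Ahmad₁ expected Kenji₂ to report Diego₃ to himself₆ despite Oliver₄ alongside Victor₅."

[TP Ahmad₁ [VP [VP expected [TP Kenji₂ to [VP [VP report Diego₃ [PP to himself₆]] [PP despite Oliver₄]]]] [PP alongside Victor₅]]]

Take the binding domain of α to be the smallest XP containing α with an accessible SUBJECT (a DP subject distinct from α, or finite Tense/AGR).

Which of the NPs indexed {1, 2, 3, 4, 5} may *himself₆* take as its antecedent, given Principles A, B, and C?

*himself* is an anaphor, so Principle A applies: it must be bound in its binding domain.
Binding domain of *himself₆*: the embedded TP, whose subject is Kenji₂.
*Ahmad₁* c-commands the anaphor but is outside its binding domain → cannot satisfy Principle A.
*Kenji₂* c-commands the anaphor within its binding domain → licit binder.
*Diego₃* c-commands the anaphor within its binding domain → licit binder.
*Oliver₄* does not c-command the anaphor → cannot bind it.
*Victor₅* does not c-command the anaphor → cannot bind it.

{2, 3}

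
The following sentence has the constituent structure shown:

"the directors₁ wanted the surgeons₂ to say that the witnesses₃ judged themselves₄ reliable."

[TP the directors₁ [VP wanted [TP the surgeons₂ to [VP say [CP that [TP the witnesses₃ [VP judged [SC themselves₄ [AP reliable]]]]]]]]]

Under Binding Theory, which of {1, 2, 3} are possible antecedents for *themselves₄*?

{3}

*themselves* is an anaphor, so Principle A applies: it must be bound in its binding domain.
Binding domain of *themselves₄*: the embedded TP, whose subject is the witnesses₃.
*the directors₁* c-commands the anaphor but is outside its binding domain → cannot satisfy Principle A.
*the surgeons₂* c-commands the anaphor but is outside its binding domain → cannot satisfy Principle A.
*the witnesses₃* c-commands the anaphor within its binding domain → licit binder.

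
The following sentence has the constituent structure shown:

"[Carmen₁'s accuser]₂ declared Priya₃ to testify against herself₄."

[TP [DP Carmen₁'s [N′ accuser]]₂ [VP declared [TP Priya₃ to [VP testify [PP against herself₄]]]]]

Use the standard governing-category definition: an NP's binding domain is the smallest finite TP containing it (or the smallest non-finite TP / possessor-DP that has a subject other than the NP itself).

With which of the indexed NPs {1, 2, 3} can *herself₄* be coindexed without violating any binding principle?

{3}

*herself* is an anaphor, so Principle A applies: it must be bound in its binding domain.
Binding domain of *herself₄*: the embedded TP, whose subject is Priya₃.
*Carmen₁* does not c-command the anaphor → cannot bind it.
*[Carmen₁'s accuser]₂* c-commands the anaphor but is outside its binding domain → cannot satisfy Principle A.
*Priya₃* c-commands the anaphor within its binding domain → licit binder.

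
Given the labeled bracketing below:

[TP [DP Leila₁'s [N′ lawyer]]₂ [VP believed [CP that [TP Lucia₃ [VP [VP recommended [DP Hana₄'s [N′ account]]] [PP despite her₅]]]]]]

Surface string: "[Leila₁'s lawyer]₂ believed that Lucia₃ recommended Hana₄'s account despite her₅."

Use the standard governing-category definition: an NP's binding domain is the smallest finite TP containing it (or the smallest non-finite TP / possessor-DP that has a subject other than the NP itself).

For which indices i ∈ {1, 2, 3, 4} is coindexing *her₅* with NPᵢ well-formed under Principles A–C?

*her* is a pronoun, so Principle B applies: it must be free in its binding domain.
Binding domain of *her₅*: the embedded TP, whose subject is Lucia₃.
*Leila₁* and the pronoun do not c-command one another → neither Principle B nor Principle C is at stake; coindexation permitted.
*[Leila₁'s lawyer]₂* c-commands the pronoun but from outside its binding domain, and is not c-commanded by it → coindexation permitted.
*Lucia₃* c-commands the pronoun within its binding domain → coindexation would violate Principle B.
*Hana₄* and the pronoun do not c-command one another → neither Principle B nor Principle C is at stake; coindexation permitted.

{1, 2, 4}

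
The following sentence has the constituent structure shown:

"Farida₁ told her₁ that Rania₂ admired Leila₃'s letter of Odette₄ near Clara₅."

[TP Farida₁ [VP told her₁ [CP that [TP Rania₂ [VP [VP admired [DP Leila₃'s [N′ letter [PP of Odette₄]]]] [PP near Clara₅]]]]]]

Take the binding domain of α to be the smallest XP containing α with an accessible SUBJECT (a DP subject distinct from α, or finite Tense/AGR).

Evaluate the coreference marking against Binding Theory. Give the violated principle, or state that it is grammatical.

Principle B

The two coindexed NPs are *Farida₁* and *her₁*.
*her₁* is a pronoun. Its binding domain is the matrix TP, whose subject is Farida₁.
*Farida₁* c-commands it within that domain and carries the same index.
The pronoun is locally bound → Principle B violation.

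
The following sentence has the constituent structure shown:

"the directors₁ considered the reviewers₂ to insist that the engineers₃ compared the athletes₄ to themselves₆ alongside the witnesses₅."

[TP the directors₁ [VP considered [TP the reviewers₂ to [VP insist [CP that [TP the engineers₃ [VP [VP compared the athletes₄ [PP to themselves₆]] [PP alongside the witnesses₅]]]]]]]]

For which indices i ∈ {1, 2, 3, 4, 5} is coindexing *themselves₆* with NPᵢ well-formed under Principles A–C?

*themselves* is an anaphor, so Principle A applies: it must be bound in its binding domain.
Binding domain of *themselves₆*: the embedded TP, whose subject is the engineers₃.
*the directors₁* c-commands the anaphor but is outside its binding domain → cannot satisfy Principle A.
*the reviewers₂* c-commands the anaphor but is outside its binding domain → cannot satisfy Principle A.
*the engineers₃* c-commands the anaphor within its binding domain → licit binder.
*the athletes₄* c-commands the anaphor within its binding domain → licit binder.
*the witnesses₅* does not c-command the anaphor → cannot bind it.

{3, 4}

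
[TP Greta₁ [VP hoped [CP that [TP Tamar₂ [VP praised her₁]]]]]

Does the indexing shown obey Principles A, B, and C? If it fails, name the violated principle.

The two coindexed NPs are *Greta₁* and *her₁*.
*her₁* is a pronoun; its binding domain is the embedded TP, whose subject is Tamar₂. Within that domain it is c-commanded only by *Tamar₂*, which carries a different index — the pronoun is free locally, so Principle B holds.
*Greta₁* is an R-expression; *her₁* does not c-command it, and no other NP shares its index, so Principle C is satisfied.
All principles are respected.

grammatical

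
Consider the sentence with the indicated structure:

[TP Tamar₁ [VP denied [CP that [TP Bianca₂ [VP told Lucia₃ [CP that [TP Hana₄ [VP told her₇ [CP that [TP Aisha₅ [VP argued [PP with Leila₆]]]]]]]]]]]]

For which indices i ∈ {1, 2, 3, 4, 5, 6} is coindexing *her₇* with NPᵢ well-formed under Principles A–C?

{1, 2, 3}

*her* is a pronoun, so Principle B applies: it must be free in its binding domain.
Binding domain of *her₇*: the embedded TP, whose subject is Hana₄.
*Tamar₁* c-commands the pronoun but from outside its binding domain, and is not c-commanded by it → coindexation permitted.
*Bianca₂* c-commands the pronoun but from outside its binding domain, and is not c-commanded by it → coindexation permitted.
*Lucia₃* c-commands the pronoun but from outside its binding domain, and is not c-commanded by it → coindexation permitted.
*Hana₄* c-commands the pronoun within its binding domain → coindexation would violate Principle B.
*Aisha₅*: the pronoun c-commands this R-expression → coindexation would violate Principle C on *Aisha₅*.
*Leila₆*: the pronoun c-commands this R-expression → coindexation would violate Principle C on *Leila₆*.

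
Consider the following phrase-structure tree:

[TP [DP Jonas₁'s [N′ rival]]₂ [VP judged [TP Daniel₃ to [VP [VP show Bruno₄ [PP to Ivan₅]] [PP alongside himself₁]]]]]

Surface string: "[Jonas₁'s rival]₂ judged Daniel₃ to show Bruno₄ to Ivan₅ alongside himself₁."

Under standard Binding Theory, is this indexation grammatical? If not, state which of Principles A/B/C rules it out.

Principle A

The two coindexed NPs are *Jonas₁* and *himself₁*.
*himself₁* is an anaphor. Principle A requires it to be bound within its binding domain — the embedded TP, whose subject is Daniel₃.
Within that domain it is c-commanded by *Daniel₃*, which does not share its index.
*Jonas₁* does not c-command the anaphor at all.
The anaphor is unbound in its domain → Principle A violation.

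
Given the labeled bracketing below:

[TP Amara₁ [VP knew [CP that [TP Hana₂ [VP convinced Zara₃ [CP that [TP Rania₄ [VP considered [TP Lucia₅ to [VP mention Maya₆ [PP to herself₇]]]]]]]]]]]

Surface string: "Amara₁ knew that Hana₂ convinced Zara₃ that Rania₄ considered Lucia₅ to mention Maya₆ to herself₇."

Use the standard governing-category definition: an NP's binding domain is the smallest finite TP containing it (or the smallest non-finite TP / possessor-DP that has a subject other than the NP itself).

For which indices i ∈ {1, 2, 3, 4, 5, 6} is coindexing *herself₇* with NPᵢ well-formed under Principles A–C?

{5, 6}

*herself* is an anaphor, so Principle A applies: it must be bound in its binding domain.
Binding domain of *herself₇*: the embedded TP, whose subject is Lucia₅.
*Amara₁* c-commands the anaphor but is outside its binding domain → cannot satisfy Principle A.
*Hana₂* c-commands the anaphor but is outside its binding domain → cannot satisfy Principle A.
*Zara₃* c-commands the anaphor but is outside its binding domain → cannot satisfy Principle A.
*Rania₄* c-commands the anaphor but is outside its binding domain → cannot satisfy Principle A.
*Lucia₅* c-commands the anaphor within its binding domain → licit binder.
*Maya₆* c-commands the anaphor within its binding domain → licit binder.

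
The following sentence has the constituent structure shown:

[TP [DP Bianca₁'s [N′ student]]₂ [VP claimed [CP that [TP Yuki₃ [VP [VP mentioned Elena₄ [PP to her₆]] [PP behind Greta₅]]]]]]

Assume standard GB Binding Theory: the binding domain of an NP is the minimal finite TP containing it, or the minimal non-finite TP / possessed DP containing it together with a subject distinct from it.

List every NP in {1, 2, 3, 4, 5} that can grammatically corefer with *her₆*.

*her* is a pronoun, so Principle B applies: it must be free in its binding domain.
Binding domain of *her₆*: the embedded TP, whose subject is Yuki₃.
*Bianca₁* and the pronoun do not c-command one another → neither Principle B nor Principle C is at stake; coindexation permitted.
*[Bianca₁'s student]₂* c-commands the pronoun but from outside its binding domain, and is not c-commanded by it → coindexation permitted.
*Yuki₃* c-commands the pronoun within its binding domain → coindexation would violate Principle B.
*Elena₄* c-commands the pronoun within its binding domain → coindexation would violate Principle B.
*Greta₅* and the pronoun do not c-command one another → neither Principle B nor Principle C is at stake; coindexation permitted.

{1, 2, 5}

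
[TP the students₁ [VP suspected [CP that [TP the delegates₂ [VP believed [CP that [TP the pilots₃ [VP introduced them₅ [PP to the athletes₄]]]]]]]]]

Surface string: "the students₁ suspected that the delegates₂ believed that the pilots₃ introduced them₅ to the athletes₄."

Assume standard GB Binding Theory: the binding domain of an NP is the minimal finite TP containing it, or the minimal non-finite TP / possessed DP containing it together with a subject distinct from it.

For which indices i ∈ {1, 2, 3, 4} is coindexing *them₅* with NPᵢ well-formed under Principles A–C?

*them* is a pronoun, so Principle B applies: it must be free in its binding domain.
Binding domain of *them₅*: the embedded TP, whose subject is the pilots₃.
*the students₁* c-commands the pronoun but from outside its binding domain, and is not c-commanded by it → coindexation permitted.
*the delegates₂* c-commands the pronoun but from outside its binding domain, and is not c-commanded by it → coindexation permitted.
*the pilots₃* c-commands the pronoun within its binding domain → coindexation would violate Principle B.
*the athletes₄*: the pronoun c-commands this R-expression → coindexation would violate Principle C on *the athletes₄*.

{1, 2}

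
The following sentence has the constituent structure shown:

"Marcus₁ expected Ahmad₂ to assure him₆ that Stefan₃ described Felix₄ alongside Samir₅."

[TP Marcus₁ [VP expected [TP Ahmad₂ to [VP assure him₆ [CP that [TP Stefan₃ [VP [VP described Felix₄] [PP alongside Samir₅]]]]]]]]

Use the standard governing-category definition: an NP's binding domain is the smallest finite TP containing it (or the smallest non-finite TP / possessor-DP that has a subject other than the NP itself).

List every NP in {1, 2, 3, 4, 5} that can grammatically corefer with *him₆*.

*him* is a pronoun, so Principle B applies: it must be free in its binding domain.
Binding domain of *him₆*: the embedded TP, whose subject is Ahmad₂.
*Marcus₁* c-commands the pronoun but from outside its binding domain, and is not c-commanded by it → coindexation permitted.
*Ahmad₂* c-commands the pronoun within its binding domain → coindexation would violate Principle B.
*Stefan₃*: the pronoun c-commands this R-expression → coindexation would violate Principle C on *Stefan₃*.
*Felix₄*: the pronoun c-commands this R-expression → coindexation would violate Principle C on *Felix₄*.
*Samir₅*: the pronoun c-commands this R-expression → coindexation would violate Principle C on *Samir₅*.

{1}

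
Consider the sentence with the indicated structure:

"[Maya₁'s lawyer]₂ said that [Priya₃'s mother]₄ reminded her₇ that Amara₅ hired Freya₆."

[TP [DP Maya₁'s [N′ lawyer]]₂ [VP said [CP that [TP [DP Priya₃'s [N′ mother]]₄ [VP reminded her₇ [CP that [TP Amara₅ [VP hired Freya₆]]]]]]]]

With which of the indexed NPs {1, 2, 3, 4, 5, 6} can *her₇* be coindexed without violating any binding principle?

*her* is a pronoun, so Principle B applies: it must be free in its binding domain.
Binding domain of *her₇*: the embedded TP, whose subject is [Priya₃'s mother]₄.
*Maya₁* and the pronoun do not c-command one another → neither Principle B nor Principle C is at stake; coindexation permitted.
*[Maya₁'s lawyer]₂* c-commands the pronoun but from outside its binding domain, and is not c-commanded by it → coindexation permitted.
*Priya₃* and the pronoun do not c-command one another → neither Principle B nor Principle C is at stake; coindexation permitted.
*[Priya₃'s mother]₄* c-commands the pronoun within its binding domain → coindexation would violate Principle B.
*Amara₅*: the pronoun c-commands this R-expression → coindexation would violate Principle C on *Amara₅*.
*Freya₆*: the pronoun c-commands this R-expression → coindexation would violate Principle C on *Freya₆*.

{1, 2, 3}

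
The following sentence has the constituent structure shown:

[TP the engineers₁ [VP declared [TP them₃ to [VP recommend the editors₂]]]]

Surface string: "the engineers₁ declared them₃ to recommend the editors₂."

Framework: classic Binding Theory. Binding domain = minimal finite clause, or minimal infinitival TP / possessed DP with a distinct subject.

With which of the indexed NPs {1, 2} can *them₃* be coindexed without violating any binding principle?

*them* is a pronoun, so Principle B applies: it must be free in its binding domain.
Binding domain of *them₃*: the matrix TP, whose subject is the engineers₁.
*the engineers₁* c-commands the pronoun within its binding domain → coindexation would violate Principle B.
*the editors₂*: the pronoun c-commands this R-expression → coindexation would violate Principle C on *the editors₂*.

none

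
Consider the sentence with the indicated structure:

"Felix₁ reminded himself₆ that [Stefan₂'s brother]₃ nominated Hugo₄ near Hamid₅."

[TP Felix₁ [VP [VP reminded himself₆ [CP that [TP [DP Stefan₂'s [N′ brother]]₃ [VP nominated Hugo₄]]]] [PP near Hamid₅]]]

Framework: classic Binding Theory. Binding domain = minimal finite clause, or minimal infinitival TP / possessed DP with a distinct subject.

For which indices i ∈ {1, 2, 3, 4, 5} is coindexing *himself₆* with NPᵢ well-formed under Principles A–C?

{1}

*himself* is an anaphor, so Principle A applies: it must be bound in its binding domain.
Binding domain of *himself₆*: the matrix TP, whose subject is Felix₁.
*Felix₁* c-commands the anaphor within its binding domain → licit binder.
*Stefan₂* does not c-command the anaphor → cannot bind it.
*[Stefan₂'s brother]₃* does not c-command the anaphor → cannot bind it.
*Hugo₄* does not c-command the anaphor → cannot bind it.
*Hamid₅* does not c-command the anaphor → cannot bind it.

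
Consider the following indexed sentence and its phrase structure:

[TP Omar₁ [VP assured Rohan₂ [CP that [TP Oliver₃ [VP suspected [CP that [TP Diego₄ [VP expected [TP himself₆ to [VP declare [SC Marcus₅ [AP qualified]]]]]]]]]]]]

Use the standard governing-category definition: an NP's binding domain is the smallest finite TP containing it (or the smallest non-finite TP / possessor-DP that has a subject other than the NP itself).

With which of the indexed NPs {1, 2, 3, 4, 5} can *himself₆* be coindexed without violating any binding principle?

{4}

*himself* is an anaphor, so Principle A applies: it must be bound in its binding domain.
Binding domain of *himself₆*: the embedded TP, whose subject is Diego₄.
*Omar₁* c-commands the anaphor but is outside its binding domain → cannot satisfy Principle A.
*Rohan₂* c-commands the anaphor but is outside its binding domain → cannot satisfy Principle A.
*Oliver₃* c-commands the anaphor but is outside its binding domain → cannot satisfy Principle A.
*Diego₄* c-commands the anaphor within its binding domain → licit binder.
*Marcus₅* does not c-command the anaphor → cannot bind it.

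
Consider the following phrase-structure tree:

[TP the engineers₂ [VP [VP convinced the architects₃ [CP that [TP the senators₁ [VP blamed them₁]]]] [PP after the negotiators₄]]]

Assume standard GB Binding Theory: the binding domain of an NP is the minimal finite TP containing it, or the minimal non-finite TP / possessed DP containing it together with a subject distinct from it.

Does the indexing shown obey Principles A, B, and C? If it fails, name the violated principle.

Principle B

The two coindexed NPs are *the senators₁* and *them₁*.
*them₁* is a pronoun. Its binding domain is the embedded TP, whose subject is the senators₁.
*the senators₁* c-commands it within that domain and carries the same index.
The pronoun is locally bound → Principle B violation.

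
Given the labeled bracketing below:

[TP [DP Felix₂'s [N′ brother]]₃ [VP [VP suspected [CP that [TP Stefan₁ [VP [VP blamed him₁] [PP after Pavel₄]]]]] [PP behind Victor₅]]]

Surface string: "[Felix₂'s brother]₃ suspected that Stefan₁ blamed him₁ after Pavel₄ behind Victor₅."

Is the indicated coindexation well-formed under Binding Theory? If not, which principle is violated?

Principle B

The two coindexed NPs are *Stefan₁* and *him₁*.
*him₁* is a pronoun. Its binding domain is the embedded TP, whose subject is Stefan₁.
*Stefan₁* c-commands it within that domain and carries the same index.
The pronoun is locally bound → Principle B violation.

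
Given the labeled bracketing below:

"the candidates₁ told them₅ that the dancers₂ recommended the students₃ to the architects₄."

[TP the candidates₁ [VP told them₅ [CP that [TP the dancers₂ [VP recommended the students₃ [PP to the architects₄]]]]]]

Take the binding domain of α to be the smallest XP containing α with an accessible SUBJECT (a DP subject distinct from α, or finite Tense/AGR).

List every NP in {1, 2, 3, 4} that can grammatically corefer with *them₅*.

none

*them* is a pronoun, so Principle B applies: it must be free in its binding domain.
Binding domain of *them₅*: the matrix TP, whose subject is the candidates₁.
*the candidates₁* c-commands the pronoun within its binding domain → coindexation would violate Principle B.
*the dancers₂*: the pronoun c-commands this R-expression → coindexation would violate Principle C on *the dancers₂*.
*the students₃*: the pronoun c-commands this R-expression → coindexation would violate Principle C on *the students₃*.
*the architects₄*: the pronoun c-commands this R-expression → coindexation would violate Principle C on *the architects₄*.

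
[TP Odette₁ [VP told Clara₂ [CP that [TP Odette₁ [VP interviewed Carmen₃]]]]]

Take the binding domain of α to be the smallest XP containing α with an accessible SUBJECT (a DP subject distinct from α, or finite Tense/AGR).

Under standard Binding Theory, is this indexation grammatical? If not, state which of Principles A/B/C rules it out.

Principle C

The two coindexed NPs are *Odette₁* (the higher occurrence) and *Odette₁* (the lower occurrence).
*Odette₁* (the lower occurrence) is an R-expression. Principle C requires it to be free everywhere.
*Odette₁* (the higher occurrence) c-commands it and carries the same index.
The R-expression is bound → Principle C violation.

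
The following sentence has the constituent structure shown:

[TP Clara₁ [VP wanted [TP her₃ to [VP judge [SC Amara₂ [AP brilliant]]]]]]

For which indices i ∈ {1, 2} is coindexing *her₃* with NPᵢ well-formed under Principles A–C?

none

*her* is a pronoun, so Principle B applies: it must be free in its binding domain.
Binding domain of *her₃*: the matrix TP, whose subject is Clara₁.
*Clara₁* c-commands the pronoun within its binding domain → coindexation would violate Principle B.
*Amara₂*: the pronoun c-commands this R-expression → coindexation would violate Principle C on *Amara₂*.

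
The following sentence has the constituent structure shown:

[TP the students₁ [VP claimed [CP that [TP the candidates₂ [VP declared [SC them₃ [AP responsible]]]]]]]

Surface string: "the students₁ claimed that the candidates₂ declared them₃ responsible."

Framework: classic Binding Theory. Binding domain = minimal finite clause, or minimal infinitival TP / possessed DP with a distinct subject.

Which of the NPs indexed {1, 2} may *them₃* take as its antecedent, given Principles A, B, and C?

{1}

*them* is a pronoun, so Principle B applies: it must be free in its binding domain.
Binding domain of *them₃*: the embedded TP, whose subject is the candidates₂.
*the students₁* c-commands the pronoun but from outside its binding domain, and is not c-commanded by it → coindexation permitted.
*the candidates₂* c-commands the pronoun within its binding domain → coindexation would violate Principle B.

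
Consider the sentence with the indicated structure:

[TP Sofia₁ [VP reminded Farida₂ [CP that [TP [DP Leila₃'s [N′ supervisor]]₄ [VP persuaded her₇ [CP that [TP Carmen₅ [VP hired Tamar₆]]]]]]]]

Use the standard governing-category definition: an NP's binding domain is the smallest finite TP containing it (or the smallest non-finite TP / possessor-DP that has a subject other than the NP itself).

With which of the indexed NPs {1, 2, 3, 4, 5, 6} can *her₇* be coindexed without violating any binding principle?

{1, 2, 3}

*her* is a pronoun, so Principle B applies: it must be free in its binding domain.
Binding domain of *her₇*: the embedded TP, whose subject is [Leila₃'s supervisor]₄.
*Sofia₁* c-commands the pronoun but from outside its binding domain, and is not c-commanded by it → coindexation permitted.
*Farida₂* c-commands the pronoun but from outside its binding domain, and is not c-commanded by it → coindexation permitted.
*Leila₃* and the pronoun do not c-command one another → neither Principle B nor Principle C is at stake; coindexation permitted.
*[Leila₃'s supervisor]₄* c-commands the pronoun within its binding domain → coindexation would violate Principle B.
*Carmen₅*: the pronoun c-commands this R-expression → coindexation would violate Principle C on *Carmen₅*.
*Tamar₆*: the pronoun c-commands this R-expression → coindexation would violate Principle C on *Tamar₆*.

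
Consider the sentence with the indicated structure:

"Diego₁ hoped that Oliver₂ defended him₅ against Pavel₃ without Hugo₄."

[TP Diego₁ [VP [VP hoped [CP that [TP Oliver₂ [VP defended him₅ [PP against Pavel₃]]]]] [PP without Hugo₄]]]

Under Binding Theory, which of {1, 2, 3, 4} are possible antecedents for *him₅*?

{1, 4}

*him* is a pronoun, so Principle B applies: it must be free in its binding domain.
Binding domain of *him₅*: the embedded TP, whose subject is Oliver₂.
*Diego₁* c-commands the pronoun but from outside its binding domain, and is not c-commanded by it → coindexation permitted.
*Oliver₂* c-commands the pronoun within its binding domain → coindexation would violate Principle B.
*Pavel₃*: the pronoun c-commands this R-expression → coindexation would violate Principle C on *Pavel₃*.
*Hugo₄* and the pronoun do not c-command one another → neither Principle B nor Principle C is at stake; coindexation permitted.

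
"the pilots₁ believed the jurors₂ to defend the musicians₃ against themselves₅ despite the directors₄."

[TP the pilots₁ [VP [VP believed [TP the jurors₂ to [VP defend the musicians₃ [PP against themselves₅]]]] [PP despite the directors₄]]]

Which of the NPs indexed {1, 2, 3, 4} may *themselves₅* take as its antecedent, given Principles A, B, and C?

{2, 3}

*themselves* is an anaphor, so Principle A applies: it must be bound in its binding domain.
Binding domain of *themselves₅*: the embedded TP, whose subject is the jurors₂.
*the pilots₁* c-commands the anaphor but is outside its binding domain → cannot satisfy Principle A.
*the jurors₂* c-commands the anaphor within its binding domain → licit binder.
*the musicians₃* c-commands the anaphor within its binding domain → licit binder.
*the directors₄* does not c-command the anaphor → cannot bind it.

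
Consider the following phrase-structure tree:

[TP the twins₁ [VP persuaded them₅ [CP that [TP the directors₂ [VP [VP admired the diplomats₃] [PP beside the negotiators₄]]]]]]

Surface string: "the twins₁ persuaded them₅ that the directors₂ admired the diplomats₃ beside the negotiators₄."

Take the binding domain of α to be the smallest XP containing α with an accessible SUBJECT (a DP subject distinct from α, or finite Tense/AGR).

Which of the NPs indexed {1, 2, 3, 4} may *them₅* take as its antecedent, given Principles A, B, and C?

*them* is a pronoun, so Principle B applies: it must be free in its binding domain.
Binding domain of *them₅*: the matrix TP, whose subject is the twins₁.
*the twins₁* c-commands the pronoun within its binding domain → coindexation would violate Principle B.
*the directors₂*: the pronoun c-commands this R-expression → coindexation would violate Principle C on *the directors₂*.
*the diplomats₃*: the pronoun c-commands this R-expression → coindexation would violate Principle C on *the diplomats₃*.
*the negotiators₄*: the pronoun c-commands this R-expression → coindexation would violate Principle C on *the negotiators₄*.

none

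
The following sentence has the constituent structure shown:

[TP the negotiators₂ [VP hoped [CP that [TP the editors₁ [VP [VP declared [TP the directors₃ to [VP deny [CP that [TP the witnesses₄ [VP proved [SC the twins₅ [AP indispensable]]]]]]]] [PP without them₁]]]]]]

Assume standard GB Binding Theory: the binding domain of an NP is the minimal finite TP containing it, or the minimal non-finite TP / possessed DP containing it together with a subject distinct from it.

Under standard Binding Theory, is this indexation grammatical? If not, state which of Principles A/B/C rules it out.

The two coindexed NPs are *the editors₁* and *them₁*.
*them₁* is a pronoun. Its binding domain is the embedded TP, whose subject is the editors₁.
*the editors₁* c-commands it within that domain and carries the same index.
The pronoun is locally bound → Principle B violation.

Principle B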